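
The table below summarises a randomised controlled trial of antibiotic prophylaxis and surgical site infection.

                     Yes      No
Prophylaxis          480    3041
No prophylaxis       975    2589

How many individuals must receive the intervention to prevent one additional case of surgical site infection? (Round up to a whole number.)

8

Risk in treated group = 480/3521 = 0.13632; risk in control = 975/3564 = 0.27357.
Absolute risk reduction = 0.27357 − 0.13632 = 0.13724
NNT = 1 / ARR = 1 / 0.13724 = 7.286 → round up → 8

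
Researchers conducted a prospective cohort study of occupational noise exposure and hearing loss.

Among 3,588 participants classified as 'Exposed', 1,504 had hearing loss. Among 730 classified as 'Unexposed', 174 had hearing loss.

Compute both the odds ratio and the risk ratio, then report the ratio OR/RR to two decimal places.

From the description: a = 1504, b = 2084, c = 174, d = 556.
OR = (1504·556)/(2084·174) = 836224/362616 = 2.30609
Risk in exposed = 1504/3588 = 0.41918; risk in unexposed = 174/730 = 0.23836; RR = 1.75861
OR/RR = 2.30609 / 1.75861 = 1.31131
The outcome is not rare, so the OR lies further from 1 than the RR.

1.31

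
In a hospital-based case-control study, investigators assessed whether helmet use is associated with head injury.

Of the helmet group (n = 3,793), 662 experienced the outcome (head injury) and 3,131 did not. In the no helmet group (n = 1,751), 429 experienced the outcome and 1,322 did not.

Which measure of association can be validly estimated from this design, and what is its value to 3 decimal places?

From the description: a = 662, b = 3131, c = 429, d = 1322.
This is a hospital-based case-control study: participants were sampled on outcome status, so risks in the source population cannot be estimated directly — relative risk is not valid here. The odds ratio is the appropriate measure.
OR = (a·d)/(b·c) = (662 × 1322) / (3131 × 429) = 875164 / 1343199 = 0.65155

0.652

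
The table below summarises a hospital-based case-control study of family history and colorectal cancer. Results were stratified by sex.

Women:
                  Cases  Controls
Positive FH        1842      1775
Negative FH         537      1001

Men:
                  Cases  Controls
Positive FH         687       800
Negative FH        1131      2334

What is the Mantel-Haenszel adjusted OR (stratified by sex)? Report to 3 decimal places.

OR_MH = Σ(aᵢdᵢ/nᵢ) / Σ(bᵢcᵢ/nᵢ), where nᵢ is the stratum total.
Stratum 1 (Women): n = 5155; a·d/n = 1842·1001/5155 = 357.6803; b·c/n = 1775·537/5155 = 184.9030
Stratum 2 (Men): n = 4952; a·d/n = 687·2334/4952 = 323.8001; b·c/n = 800·1131/4952 = 182.7141
OR_MH = (357.6803 + 323.8001) / (184.9030 + 182.7141) = 681.4804 / 367.6171 = 1.85378

1.854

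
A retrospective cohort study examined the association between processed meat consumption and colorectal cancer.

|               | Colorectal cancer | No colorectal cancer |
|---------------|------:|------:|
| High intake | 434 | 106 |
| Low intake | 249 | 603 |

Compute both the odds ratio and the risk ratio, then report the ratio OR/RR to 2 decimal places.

Cells: a = 434, b = 106, c = 249, d = 603.
OR = (434·603)/(106·249) = 261702/26394 = 9.91521
Risk in exposed = 434/540 = 0.80370; risk in unexposed = 249/852 = 0.29225; RR = 2.75002
OR/RR = 9.91521 / 2.75002 = 3.60550
The outcome is not rare, so the OR lies further from 1 than the RR.

3.61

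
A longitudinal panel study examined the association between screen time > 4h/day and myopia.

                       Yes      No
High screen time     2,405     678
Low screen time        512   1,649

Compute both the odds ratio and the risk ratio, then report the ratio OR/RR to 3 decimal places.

Cells: a = 2405, b = 678, c = 512, d = 1649.
OR = (2405·1649)/(678·512) = 3965845/347136 = 11.42447
Risk in exposed = 2405/3083 = 0.78008; risk in unexposed = 512/2161 = 0.23693; RR = 3.29250
OR/RR = 11.42447 / 3.29250 = 3.46984
The outcome is not rare, so the OR lies further from 1 than the RR.

3.470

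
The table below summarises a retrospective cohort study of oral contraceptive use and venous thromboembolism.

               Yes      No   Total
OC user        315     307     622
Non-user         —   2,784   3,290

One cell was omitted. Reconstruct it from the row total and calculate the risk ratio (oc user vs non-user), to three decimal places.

The missing cell is in the unexposed row: 3290 − 2784 = 506.
So a = 315, b = 307, c = 506, d = 2784.
RR = [a/(a+b)] / [c/(c+d)] = (315/622) / (506/3290) = 0.50643/0.15380 = 3.29280

3.293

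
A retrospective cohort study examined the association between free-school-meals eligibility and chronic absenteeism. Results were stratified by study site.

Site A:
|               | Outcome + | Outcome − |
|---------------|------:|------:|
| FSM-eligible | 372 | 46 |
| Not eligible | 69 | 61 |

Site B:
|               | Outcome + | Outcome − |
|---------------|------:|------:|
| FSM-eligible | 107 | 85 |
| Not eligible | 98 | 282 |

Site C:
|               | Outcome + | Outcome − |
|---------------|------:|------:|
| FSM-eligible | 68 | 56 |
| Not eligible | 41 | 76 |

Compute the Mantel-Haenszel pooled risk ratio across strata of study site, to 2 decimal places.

1.80

RR_MH = Σ(aᵢ·n₀ᵢ/nᵢ) / Σ(cᵢ·n₁ᵢ/nᵢ), with n₁ᵢ = aᵢ+bᵢ (exposed), n₀ᵢ = cᵢ+dᵢ (unexposed), nᵢ = n₁ᵢ+n₀ᵢ.
Stratum 1 (Site A): n₁ = 418, n₀ = 130, n = 548; a·n₀/n = 372·130/548 = 88.2482; c·n₁/n = 69·418/548 = 52.6314
Stratum 2 (Site B): n₁ = 192, n₀ = 380, n = 572; a·n₀/n = 107·380/572 = 71.0839; c·n₁/n = 98·192/572 = 32.8951
Stratum 3 (Site C): n₁ = 124, n₀ = 117, n = 241; a·n₀/n = 68·117/241 = 33.0124; c·n₁/n = 41·124/241 = 21.0954
RR_MH = (88.2482 + 71.0839 + 33.0124) / (52.6314 + 32.8951 + 21.0954) = 192.3445 / 106.6219 = 1.80399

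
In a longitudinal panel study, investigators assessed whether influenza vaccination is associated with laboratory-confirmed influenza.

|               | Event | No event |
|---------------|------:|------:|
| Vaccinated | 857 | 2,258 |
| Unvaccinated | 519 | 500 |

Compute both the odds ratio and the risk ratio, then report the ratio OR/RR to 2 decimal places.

0.68

Cells: a = 857, b = 2258, c = 519, d = 500.
OR = (857·500)/(2258·519) = 428500/1171902 = 0.36564
Risk in exposed = 857/3115 = 0.27512; risk in unexposed = 519/1019 = 0.50932; RR = 0.54017
OR/RR = 0.36564 / 0.54017 = 0.67691
The outcome is not rare, so the OR lies further from 1 than the RR.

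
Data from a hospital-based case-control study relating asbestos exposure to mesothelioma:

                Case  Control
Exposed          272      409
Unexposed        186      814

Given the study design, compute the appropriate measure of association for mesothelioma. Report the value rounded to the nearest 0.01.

2.91

Cells: a = 272, b = 409, c = 186, d = 814.
This is a hospital-based case-control study: participants were sampled on outcome status, so risks in the source population cannot be estimated directly — relative risk is not valid here. The odds ratio is the appropriate measure.
OR = (a·d)/(b·c) = (272 × 814) / (409 × 186) = 221408 / 76074 = 2.91043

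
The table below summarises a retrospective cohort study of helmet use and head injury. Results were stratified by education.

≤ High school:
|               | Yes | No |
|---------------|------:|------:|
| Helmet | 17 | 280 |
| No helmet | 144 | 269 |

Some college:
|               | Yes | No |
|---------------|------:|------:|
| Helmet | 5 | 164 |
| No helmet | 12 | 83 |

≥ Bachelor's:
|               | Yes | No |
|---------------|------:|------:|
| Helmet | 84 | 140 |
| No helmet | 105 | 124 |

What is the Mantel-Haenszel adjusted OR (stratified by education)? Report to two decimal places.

OR_MH = Σ(aᵢdᵢ/nᵢ) / Σ(bᵢcᵢ/nᵢ), where nᵢ is the stratum total.
Stratum 1 (≤ High school): n = 710; a·d/n = 17·269/710 = 6.4408; b·c/n = 280·144/710 = 56.7887
Stratum 2 (Some college): n = 264; a·d/n = 5·83/264 = 1.5720; b·c/n = 164·12/264 = 7.4545
Stratum 3 (≥ Bachelor's): n = 453; a·d/n = 84·124/453 = 22.9934; b·c/n = 140·105/453 = 32.4503
OR_MH = (6.4408 + 1.5720 + 22.9934) / (56.7887 + 7.4545 + 32.4503) = 31.0062 / 96.6936 = 0.32066

0.32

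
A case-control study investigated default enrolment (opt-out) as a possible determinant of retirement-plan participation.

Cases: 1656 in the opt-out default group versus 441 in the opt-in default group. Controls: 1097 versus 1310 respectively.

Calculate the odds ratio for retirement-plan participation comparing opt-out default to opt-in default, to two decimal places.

From the description: a = 1656, b = 1097, c = 441, d = 1310.
OR = (a·d)/(b·c) = (1656 × 1310) / (1097 × 441) = 2169360 / 483777 = 4.48421
The odds of retirement-plan participation are about 4.48 times as high in the opt-out default group.

4.48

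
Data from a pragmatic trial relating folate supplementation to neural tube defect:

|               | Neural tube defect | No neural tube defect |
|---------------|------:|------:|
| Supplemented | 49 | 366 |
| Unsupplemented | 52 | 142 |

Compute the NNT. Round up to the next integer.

Risk in treated group = 49/415 = 0.11807; risk in control = 52/194 = 0.26804.
Absolute risk reduction = 0.26804 − 0.11807 = 0.14997
NNT = 1 / ARR = 1 / 0.14997 = 6.668 → round up → 7

7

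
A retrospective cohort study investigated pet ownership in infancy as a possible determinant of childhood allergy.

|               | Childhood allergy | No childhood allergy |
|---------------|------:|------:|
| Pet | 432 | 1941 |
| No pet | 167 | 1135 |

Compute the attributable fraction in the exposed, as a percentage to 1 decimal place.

29.5

Cells: a = 432, b = 1941, c = 167, d = 1135.
Risk in exposed = 432/2373 = 0.18205; risk in unexposed = 167/1302 = 0.12826.
RR = 0.18205/0.12826 = 1.41932
AR% = (RR − 1)/RR × 100 = (1.41932 − 1)/1.41932 × 100 = 29.5438%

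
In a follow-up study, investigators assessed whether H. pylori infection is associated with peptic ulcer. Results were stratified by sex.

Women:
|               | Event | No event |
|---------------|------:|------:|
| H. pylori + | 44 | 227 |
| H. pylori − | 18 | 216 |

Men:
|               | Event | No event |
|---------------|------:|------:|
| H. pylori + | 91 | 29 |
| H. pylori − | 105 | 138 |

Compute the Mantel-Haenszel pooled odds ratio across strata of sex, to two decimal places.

3.24

OR_MH = Σ(aᵢdᵢ/nᵢ) / Σ(bᵢcᵢ/nᵢ), where nᵢ is the stratum total.
Stratum 1 (Women): n = 505; a·d/n = 44·216/505 = 18.8198; b·c/n = 227·18/505 = 8.0911
Stratum 2 (Men): n = 363; a·d/n = 91·138/363 = 34.5950; b·c/n = 29·105/363 = 8.3884
OR_MH = (18.8198 + 34.5950) / (8.0911 + 8.3884) = 53.4148 / 16.4795 = 3.24129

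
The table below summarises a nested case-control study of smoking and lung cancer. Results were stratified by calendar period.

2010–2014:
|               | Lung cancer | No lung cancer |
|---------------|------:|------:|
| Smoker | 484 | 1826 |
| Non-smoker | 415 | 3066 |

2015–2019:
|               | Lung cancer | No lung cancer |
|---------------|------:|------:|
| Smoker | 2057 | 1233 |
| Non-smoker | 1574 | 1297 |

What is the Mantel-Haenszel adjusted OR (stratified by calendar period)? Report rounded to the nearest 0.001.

OR_MH = Σ(aᵢdᵢ/nᵢ) / Σ(bᵢcᵢ/nᵢ), where nᵢ is the stratum total.
Stratum 1 (2010–2014): n = 5791; a·d/n = 484·3066/5791 = 256.2500; b·c/n = 1826·415/5791 = 130.8565
Stratum 2 (2015–2019): n = 6161; a·d/n = 2057·1297/6161 = 433.0351; b·c/n = 1233·1574/6161 = 315.0044
OR_MH = (256.2500 + 433.0351) / (130.8565 + 315.0044) = 689.2851 / 445.8609 = 1.54596

1.546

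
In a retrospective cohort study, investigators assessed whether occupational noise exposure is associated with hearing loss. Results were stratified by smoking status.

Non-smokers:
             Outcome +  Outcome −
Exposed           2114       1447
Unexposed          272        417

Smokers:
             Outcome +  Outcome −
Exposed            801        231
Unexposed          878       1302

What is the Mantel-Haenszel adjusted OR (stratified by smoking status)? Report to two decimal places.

3.42

OR_MH = Σ(aᵢdᵢ/nᵢ) / Σ(bᵢcᵢ/nᵢ), where nᵢ is the stratum total.
Stratum 1 (Non-smokers): n = 4250; a·d/n = 2114·417/4250 = 207.4207; b·c/n = 1447·272/4250 = 92.6080
Stratum 2 (Smokers): n = 3212; a·d/n = 801·1302/3212 = 324.6893; b·c/n = 231·878/3212 = 63.1438
OR_MH = (207.4207 + 324.6893) / (92.6080 + 63.1438) = 532.1100 / 155.7518 = 3.41640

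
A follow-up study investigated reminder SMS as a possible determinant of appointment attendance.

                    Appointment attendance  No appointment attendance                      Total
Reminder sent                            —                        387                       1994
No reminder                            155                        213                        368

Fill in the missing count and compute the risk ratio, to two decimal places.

The missing cell is in the exposed row: 1994 − 387 = 1607.
So a = 1607, b = 387, c = 155, d = 213.
RR = [a/(a+b)] / [c/(c+d)] = (1607/1994) / (155/368) = 0.80592/0.42120 = 1.91340

1.91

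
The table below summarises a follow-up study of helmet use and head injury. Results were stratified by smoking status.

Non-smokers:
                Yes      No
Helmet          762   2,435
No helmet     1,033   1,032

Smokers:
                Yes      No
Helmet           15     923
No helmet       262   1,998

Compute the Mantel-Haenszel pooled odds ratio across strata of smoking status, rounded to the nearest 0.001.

OR_MH = Σ(aᵢdᵢ/nᵢ) / Σ(bᵢcᵢ/nᵢ), where nᵢ is the stratum total.
Stratum 1 (Non-smokers): n = 5262; a·d/n = 762·1032/5262 = 149.4458; b·c/n = 2435·1033/5262 = 478.0226
Stratum 2 (Smokers): n = 3198; a·d/n = 15·1998/3198 = 9.3715; b·c/n = 923·262/3198 = 75.6179
OR_MH = (149.4458 + 9.3715) / (478.0226 + 75.6179) = 158.8173 / 553.6405 = 0.28686

0.287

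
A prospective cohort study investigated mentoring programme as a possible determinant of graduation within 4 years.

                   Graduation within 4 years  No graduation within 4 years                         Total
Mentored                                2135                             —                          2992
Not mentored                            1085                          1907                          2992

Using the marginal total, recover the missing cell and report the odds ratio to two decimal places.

The missing cell is in the exposed row: 2992 − 2135 = 857.
So a = 2135, b = 857, c = 1085, d = 1907.
OR = (a·d)/(b·c) = (2135 × 1907) / (857 × 1085) = 4071445 / 929845 = 4.37863

4.38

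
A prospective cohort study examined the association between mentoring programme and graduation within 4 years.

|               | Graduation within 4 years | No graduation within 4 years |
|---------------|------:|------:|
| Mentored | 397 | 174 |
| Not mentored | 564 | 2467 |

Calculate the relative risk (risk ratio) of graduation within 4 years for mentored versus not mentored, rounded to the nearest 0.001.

Cells: a = 397, b = 174, c = 564, d = 2467.
Risk in exposed = 397/571 = 0.69527; risk in unexposed = 564/3031 = 0.18608.
RR = 0.69527 / 0.18608 = 3.73647
The risk among the exposed is 3.74 times that among the unexposed.

3.736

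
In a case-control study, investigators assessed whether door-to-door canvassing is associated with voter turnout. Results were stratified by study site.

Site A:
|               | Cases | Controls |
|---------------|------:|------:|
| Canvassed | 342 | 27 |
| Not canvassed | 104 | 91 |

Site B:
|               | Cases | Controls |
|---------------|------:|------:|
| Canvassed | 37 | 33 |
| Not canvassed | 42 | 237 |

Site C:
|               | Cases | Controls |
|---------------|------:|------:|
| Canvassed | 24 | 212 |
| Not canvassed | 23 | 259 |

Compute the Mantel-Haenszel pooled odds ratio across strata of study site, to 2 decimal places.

OR_MH = Σ(aᵢdᵢ/nᵢ) / Σ(bᵢcᵢ/nᵢ), where nᵢ is the stratum total.
Stratum 1 (Site A): n = 564; a·d/n = 342·91/564 = 55.1809; b·c/n = 27·104/564 = 4.9787
Stratum 2 (Site B): n = 349; a·d/n = 37·237/349 = 25.1261; b·c/n = 33·42/349 = 3.9713
Stratum 3 (Site C): n = 518; a·d/n = 24·259/518 = 12.0000; b·c/n = 212·23/518 = 9.4131
OR_MH = (55.1809 + 25.1261 + 12.0000) / (4.9787 + 3.9713 + 9.4131) = 92.3069 / 18.3632 = 5.02673

5.03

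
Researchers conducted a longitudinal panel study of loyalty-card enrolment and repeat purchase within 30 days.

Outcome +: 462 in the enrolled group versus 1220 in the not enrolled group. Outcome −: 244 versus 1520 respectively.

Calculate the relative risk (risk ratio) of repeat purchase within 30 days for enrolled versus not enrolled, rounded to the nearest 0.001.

1.470

From the description: a = 462, b = 244, c = 1220, d = 1520.
Risk in exposed = 462/706 = 0.65439; risk in unexposed = 1220/2740 = 0.44526.
RR = 0.65439 / 0.44526 = 1.46970
The risk among the exposed is 1.47 times that among the unexposed.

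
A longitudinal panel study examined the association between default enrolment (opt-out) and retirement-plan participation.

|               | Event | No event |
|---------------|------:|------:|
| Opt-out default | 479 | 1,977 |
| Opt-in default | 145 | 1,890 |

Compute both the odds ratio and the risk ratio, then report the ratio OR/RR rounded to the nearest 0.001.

1.154

Cells: a = 479, b = 1977, c = 145, d = 1890.
OR = (479·1890)/(1977·145) = 905310/286665 = 3.15808
Risk in exposed = 479/2456 = 0.19503; risk in unexposed = 145/2035 = 0.07125; RR = 2.73718
OR/RR = 3.15808 / 2.73718 = 1.15377
The outcome is not rare, so the OR lies further from 1 than the RR.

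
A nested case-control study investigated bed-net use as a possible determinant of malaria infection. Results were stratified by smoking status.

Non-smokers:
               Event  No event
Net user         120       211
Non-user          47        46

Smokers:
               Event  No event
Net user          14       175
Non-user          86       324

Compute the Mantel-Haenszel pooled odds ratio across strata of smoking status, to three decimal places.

OR_MH = Σ(aᵢdᵢ/nᵢ) / Σ(bᵢcᵢ/nᵢ), where nᵢ is the stratum total.
Stratum 1 (Non-smokers): n = 424; a·d/n = 120·46/424 = 13.0189; b·c/n = 211·47/424 = 23.3892
Stratum 2 (Smokers): n = 599; a·d/n = 14·324/599 = 7.5726; b·c/n = 175·86/599 = 25.1252
OR_MH = (13.0189 + 7.5726) / (23.3892 + 25.1252) = 20.5915 / 48.5144 = 0.42444

0.424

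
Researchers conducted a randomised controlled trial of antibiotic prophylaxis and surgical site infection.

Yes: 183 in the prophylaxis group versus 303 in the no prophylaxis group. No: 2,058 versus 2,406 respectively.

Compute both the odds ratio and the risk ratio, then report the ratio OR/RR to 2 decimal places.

From the description: a = 183, b = 2058, c = 303, d = 2406.
OR = (183·2406)/(2058·303) = 440298/623574 = 0.70609
Risk in exposed = 183/2241 = 0.08166; risk in unexposed = 303/2709 = 0.11185; RR = 0.73009
OR/RR = 0.70609 / 0.73009 = 0.96713
The outcome is not rare, so the OR lies further from 1 than the RR.

0.97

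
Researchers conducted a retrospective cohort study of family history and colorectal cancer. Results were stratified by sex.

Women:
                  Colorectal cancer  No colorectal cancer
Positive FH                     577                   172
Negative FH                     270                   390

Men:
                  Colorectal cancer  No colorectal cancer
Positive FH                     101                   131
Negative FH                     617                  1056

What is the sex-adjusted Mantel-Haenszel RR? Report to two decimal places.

RR_MH = Σ(aᵢ·n₀ᵢ/nᵢ) / Σ(cᵢ·n₁ᵢ/nᵢ), with n₁ᵢ = aᵢ+bᵢ (exposed), n₀ᵢ = cᵢ+dᵢ (unexposed), nᵢ = n₁ᵢ+n₀ᵢ.
Stratum 1 (Women): n₁ = 749, n₀ = 660, n = 1409; a·n₀/n = 577·660/1409 = 270.2768; c·n₁/n = 270·749/1409 = 143.5273
Stratum 2 (Men): n₁ = 232, n₀ = 1673, n = 1905; a·n₀/n = 101·1673/1905 = 88.6997; c·n₁/n = 617·232/1905 = 75.1412
RR_MH = (270.2768 + 88.6997) / (143.5273 + 75.1412) = 358.9765 / 218.6685 = 1.64165

1.64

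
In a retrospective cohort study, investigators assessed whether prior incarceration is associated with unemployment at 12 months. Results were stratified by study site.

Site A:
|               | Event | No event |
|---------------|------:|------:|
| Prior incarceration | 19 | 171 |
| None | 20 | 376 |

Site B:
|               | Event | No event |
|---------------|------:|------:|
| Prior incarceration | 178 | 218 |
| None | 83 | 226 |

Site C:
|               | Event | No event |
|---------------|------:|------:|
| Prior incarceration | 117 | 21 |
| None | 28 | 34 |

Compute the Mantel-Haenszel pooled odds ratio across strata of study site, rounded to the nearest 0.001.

2.588

OR_MH = Σ(aᵢdᵢ/nᵢ) / Σ(bᵢcᵢ/nᵢ), where nᵢ is the stratum total.
Stratum 1 (Site A): n = 586; a·d/n = 19·376/586 = 12.1911; b·c/n = 171·20/586 = 5.8362
Stratum 2 (Site B): n = 705; a·d/n = 178·226/705 = 57.0610; b·c/n = 218·83/705 = 25.6652
Stratum 3 (Site C): n = 200; a·d/n = 117·34/200 = 19.8900; b·c/n = 21·28/200 = 2.9400
OR_MH = (12.1911 + 57.0610 + 19.8900) / (5.8362 + 25.6652 + 2.9400) = 89.1421 / 34.4414 = 2.58822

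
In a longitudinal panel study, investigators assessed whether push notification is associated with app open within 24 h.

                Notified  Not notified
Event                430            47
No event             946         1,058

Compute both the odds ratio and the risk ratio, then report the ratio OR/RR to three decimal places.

1.393

Reading the table with exposure as columns: a = 430 (Notified, case), b = 946 (Notified, non-case), c = 47 (Not notified, case), d = 1058.
OR = (430·1058)/(946·47) = 454940/44462 = 10.23211
Risk in exposed = 430/1376 = 0.31250; risk in unexposed = 47/1105 = 0.04253; RR = 7.34707
OR/RR = 10.23211 / 7.34707 = 1.39268
The outcome is not rare, so the OR lies further from 1 than the RR.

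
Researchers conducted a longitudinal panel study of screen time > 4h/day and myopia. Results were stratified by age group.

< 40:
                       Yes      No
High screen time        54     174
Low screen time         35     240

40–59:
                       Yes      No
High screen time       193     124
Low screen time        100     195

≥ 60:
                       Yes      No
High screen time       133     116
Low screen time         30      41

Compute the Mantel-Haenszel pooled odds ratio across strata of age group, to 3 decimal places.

OR_MH = Σ(aᵢdᵢ/nᵢ) / Σ(bᵢcᵢ/nᵢ), where nᵢ is the stratum total.
Stratum 1 (< 40): n = 503; a·d/n = 54·240/503 = 25.7654; b·c/n = 174·35/503 = 12.1074
Stratum 2 (40–59): n = 612; a·d/n = 193·195/612 = 61.4951; b·c/n = 124·100/612 = 20.2614
Stratum 3 (≥ 60): n = 320; a·d/n = 133·41/320 = 17.0406; b·c/n = 116·30/320 = 10.8750
OR_MH = (25.7654 + 61.4951 + 17.0406) / (12.1074 + 20.2614 + 10.8750) = 104.3011 / 43.2438 = 2.41193

2.412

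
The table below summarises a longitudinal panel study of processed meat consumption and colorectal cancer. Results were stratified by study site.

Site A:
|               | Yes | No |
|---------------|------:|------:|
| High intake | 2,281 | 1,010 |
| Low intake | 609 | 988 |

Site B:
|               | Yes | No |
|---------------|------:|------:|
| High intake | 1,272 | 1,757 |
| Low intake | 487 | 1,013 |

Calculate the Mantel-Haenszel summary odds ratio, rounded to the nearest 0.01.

OR_MH = Σ(aᵢdᵢ/nᵢ) / Σ(bᵢcᵢ/nᵢ), where nᵢ is the stratum total.
Stratum 1 (Site A): n = 4888; a·d/n = 2281·988/4888 = 461.0532; b·c/n = 1010·609/4888 = 125.8367
Stratum 2 (Site B): n = 4529; a·d/n = 1272·1013/4529 = 284.5078; b·c/n = 1757·487/4529 = 188.9289
OR_MH = (461.0532 + 284.5078) / (125.8367 + 188.9289) = 745.5610 / 314.7656 = 2.36862

2.37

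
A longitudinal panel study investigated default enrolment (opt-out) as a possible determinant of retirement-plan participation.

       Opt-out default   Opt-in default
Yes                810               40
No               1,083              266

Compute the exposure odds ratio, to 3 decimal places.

4.974

Reading the table with exposure as columns: a = 810 (Opt-out default, case), b = 1083 (Opt-out default, non-case), c = 40 (Opt-in default, case), d = 266.
OR = (a·d)/(b·c) = (810 × 266) / (1083 × 40) = 215460 / 43320 = 4.97368
The odds of retirement-plan participation are about 4.97 times as high in the opt-out default group.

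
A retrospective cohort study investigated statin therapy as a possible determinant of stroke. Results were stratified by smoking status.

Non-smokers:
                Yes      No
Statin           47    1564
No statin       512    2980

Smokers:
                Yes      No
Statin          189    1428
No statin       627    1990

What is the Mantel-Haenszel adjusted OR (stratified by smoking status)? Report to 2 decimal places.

0.32

OR_MH = Σ(aᵢdᵢ/nᵢ) / Σ(bᵢcᵢ/nᵢ), where nᵢ is the stratum total.
Stratum 1 (Non-smokers): n = 5103; a·d/n = 47·2980/5103 = 27.4466; b·c/n = 1564·512/5103 = 156.9210
Stratum 2 (Smokers): n = 4234; a·d/n = 189·1990/4234 = 88.8309; b·c/n = 1428·627/4234 = 211.4681
OR_MH = (27.4466 + 88.8309) / (156.9210 + 211.4681) = 116.2775 / 368.3891 = 0.31564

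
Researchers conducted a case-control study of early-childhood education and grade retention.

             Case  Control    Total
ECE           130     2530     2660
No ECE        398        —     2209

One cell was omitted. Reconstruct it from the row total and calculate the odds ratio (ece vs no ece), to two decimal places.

0.23

The missing cell is in the unexposed row: 2209 − 398 = 1811.
So a = 130, b = 2530, c = 398, d = 1811.
OR = (a·d)/(b·c) = (130 × 1811) / (2530 × 398) = 235430 / 1006940 = 0.23381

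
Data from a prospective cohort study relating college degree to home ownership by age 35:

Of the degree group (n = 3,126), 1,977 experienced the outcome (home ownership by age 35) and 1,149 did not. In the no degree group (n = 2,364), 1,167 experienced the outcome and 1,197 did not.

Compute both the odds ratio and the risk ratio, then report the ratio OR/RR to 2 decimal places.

1.38

From the description: a = 1977, b = 1149, c = 1167, d = 1197.
OR = (1977·1197)/(1149·1167) = 2366469/1340883 = 1.76486
Risk in exposed = 1977/3126 = 0.63244; risk in unexposed = 1167/2364 = 0.49365; RR = 1.28113
OR/RR = 1.76486 / 1.28113 = 1.37758
The outcome is not rare, so the OR lies further from 1 than the RR.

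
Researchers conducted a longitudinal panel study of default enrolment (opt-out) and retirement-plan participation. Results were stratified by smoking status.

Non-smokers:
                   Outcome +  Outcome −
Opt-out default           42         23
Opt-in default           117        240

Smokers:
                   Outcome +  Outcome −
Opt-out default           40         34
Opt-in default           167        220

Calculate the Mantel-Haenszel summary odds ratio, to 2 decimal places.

2.30

OR_MH = Σ(aᵢdᵢ/nᵢ) / Σ(bᵢcᵢ/nᵢ), where nᵢ is the stratum total.
Stratum 1 (Non-smokers): n = 422; a·d/n = 42·240/422 = 23.8863; b·c/n = 23·117/422 = 6.3768
Stratum 2 (Smokers): n = 461; a·d/n = 40·220/461 = 19.0889; b·c/n = 34·167/461 = 12.3167
OR_MH = (23.8863 + 19.0889) / (6.3768 + 12.3167) = 42.9752 / 18.6935 = 2.29894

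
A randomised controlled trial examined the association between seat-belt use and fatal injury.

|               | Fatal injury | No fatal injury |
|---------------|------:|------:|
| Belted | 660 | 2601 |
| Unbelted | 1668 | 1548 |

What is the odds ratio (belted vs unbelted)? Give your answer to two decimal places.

Cells: a = 660, b = 2601, c = 1668, d = 1548.
OR = (a·d)/(b·c) = (660 × 1548) / (2601 × 1668) = 1021680 / 4338468 = 0.23549
Exposure is associated with lower odds of fatal injury (OR = 0.24 < 1).

0.24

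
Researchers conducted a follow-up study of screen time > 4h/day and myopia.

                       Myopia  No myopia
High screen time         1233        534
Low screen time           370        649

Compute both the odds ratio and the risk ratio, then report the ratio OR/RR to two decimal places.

2.11

Cells: a = 1233, b = 534, c = 370, d = 649.
OR = (1233·649)/(534·370) = 800217/197580 = 4.05009
Risk in exposed = 1233/1767 = 0.69779; risk in unexposed = 370/1019 = 0.36310; RR = 1.92176
OR/RR = 4.05009 / 1.92176 = 2.10749
The outcome is not rare, so the OR lies further from 1 than the RR.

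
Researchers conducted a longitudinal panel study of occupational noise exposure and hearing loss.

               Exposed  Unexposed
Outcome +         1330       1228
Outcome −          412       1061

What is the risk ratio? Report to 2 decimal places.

1.42

Reading the table with exposure as columns: a = 1330 (Exposed, case), b = 412 (Exposed, non-case), c = 1228 (Unexposed, case), d = 1061.
Risk in exposed = 1330/1742 = 0.76349; risk in unexposed = 1228/2289 = 0.53648.
RR = 0.76349 / 0.53648 = 1.42315
The risk among the exposed is 1.42 times that among the unexposed.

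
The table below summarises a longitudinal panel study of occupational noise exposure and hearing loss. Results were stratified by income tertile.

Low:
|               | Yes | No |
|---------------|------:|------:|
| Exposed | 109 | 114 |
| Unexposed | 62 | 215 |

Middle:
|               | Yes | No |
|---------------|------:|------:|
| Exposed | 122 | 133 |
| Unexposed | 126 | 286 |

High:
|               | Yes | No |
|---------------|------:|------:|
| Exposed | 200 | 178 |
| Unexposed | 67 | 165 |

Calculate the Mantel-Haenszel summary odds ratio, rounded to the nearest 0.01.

OR_MH = Σ(aᵢdᵢ/nᵢ) / Σ(bᵢcᵢ/nᵢ), where nᵢ is the stratum total.
Stratum 1 (Low): n = 500; a·d/n = 109·215/500 = 46.8700; b·c/n = 114·62/500 = 14.1360
Stratum 2 (Middle): n = 667; a·d/n = 122·286/667 = 52.3118; b·c/n = 133·126/667 = 25.1244
Stratum 3 (High): n = 610; a·d/n = 200·165/610 = 54.0984; b·c/n = 178·67/610 = 19.5508
OR_MH = (46.8700 + 52.3118 + 54.0984) / (14.1360 + 25.1244 + 19.5508) = 153.2802 / 58.8113 = 2.60631

2.61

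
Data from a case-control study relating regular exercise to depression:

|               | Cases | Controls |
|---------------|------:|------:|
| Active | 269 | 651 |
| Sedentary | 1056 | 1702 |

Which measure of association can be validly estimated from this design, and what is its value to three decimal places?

Cells: a = 269, b = 651, c = 1056, d = 1702.
This is a case-control study: participants were sampled on outcome status, so risks in the source population cannot be estimated directly — relative risk is not valid here. The odds ratio is the appropriate measure.
OR = (a·d)/(b·c) = (269 × 1702) / (651 × 1056) = 457838 / 687456 = 0.66599

0.666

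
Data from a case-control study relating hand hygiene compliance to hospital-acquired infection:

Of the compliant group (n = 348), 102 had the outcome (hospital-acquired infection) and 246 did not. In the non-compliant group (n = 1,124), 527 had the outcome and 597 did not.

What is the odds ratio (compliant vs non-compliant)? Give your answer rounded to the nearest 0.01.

0.47

From the description: a = 102, b = 246, c = 527, d = 597.
OR = (a·d)/(b·c) = (102 × 597) / (246 × 527) = 60894 / 129642 = 0.46971
Exposure is associated with lower odds of hospital-acquired infection (OR = 0.47 < 1).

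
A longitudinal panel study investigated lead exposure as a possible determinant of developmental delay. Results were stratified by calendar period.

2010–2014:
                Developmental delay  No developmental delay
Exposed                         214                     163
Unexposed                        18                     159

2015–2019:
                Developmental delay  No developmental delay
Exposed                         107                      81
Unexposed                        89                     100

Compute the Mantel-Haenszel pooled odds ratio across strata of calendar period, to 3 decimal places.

OR_MH = Σ(aᵢdᵢ/nᵢ) / Σ(bᵢcᵢ/nᵢ), where nᵢ is the stratum total.
Stratum 1 (2010–2014): n = 554; a·d/n = 214·159/554 = 61.4188; b·c/n = 163·18/554 = 5.2960
Stratum 2 (2015–2019): n = 377; a·d/n = 107·100/377 = 28.3820; b·c/n = 81·89/377 = 19.1220
OR_MH = (61.4188 + 28.3820) / (5.2960 + 19.1220) = 89.8007 / 24.4180 = 3.67764

3.678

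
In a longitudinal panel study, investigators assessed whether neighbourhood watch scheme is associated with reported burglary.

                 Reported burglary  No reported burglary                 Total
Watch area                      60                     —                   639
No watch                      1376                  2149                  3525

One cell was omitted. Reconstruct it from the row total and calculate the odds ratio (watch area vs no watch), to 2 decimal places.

0.16

The missing cell is in the exposed row: 639 − 60 = 579.
So a = 60, b = 579, c = 1376, d = 2149.
OR = (a·d)/(b·c) = (60 × 2149) / (579 × 1376) = 128940 / 796704 = 0.16184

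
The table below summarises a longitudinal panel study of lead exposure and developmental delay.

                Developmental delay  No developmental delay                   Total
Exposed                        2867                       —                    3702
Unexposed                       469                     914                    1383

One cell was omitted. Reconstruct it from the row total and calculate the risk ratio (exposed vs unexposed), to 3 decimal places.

2.284

The missing cell is in the exposed row: 3702 − 2867 = 835.
So a = 2867, b = 835, c = 469, d = 914.
RR = [a/(a+b)] / [c/(c+d)] = (2867/3702) / (469/1383) = 0.77445/0.33912 = 2.28371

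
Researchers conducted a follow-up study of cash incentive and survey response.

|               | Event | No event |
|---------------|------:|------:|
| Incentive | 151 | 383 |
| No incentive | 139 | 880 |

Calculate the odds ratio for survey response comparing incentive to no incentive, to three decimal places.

Cells: a = 151, b = 383, c = 139, d = 880.
OR = (a·d)/(b·c) = (151 × 880) / (383 × 139) = 132880 / 53237 = 2.49601
The odds of survey response are about 2.50 times as high in the incentive group.

2.496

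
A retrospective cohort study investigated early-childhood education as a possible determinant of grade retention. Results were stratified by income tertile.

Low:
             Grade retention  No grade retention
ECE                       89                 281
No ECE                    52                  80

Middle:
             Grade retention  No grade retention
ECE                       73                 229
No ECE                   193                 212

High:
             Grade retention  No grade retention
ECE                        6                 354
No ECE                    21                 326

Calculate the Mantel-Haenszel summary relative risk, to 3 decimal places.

RR_MH = Σ(aᵢ·n₀ᵢ/nᵢ) / Σ(cᵢ·n₁ᵢ/nᵢ), with n₁ᵢ = aᵢ+bᵢ (exposed), n₀ᵢ = cᵢ+dᵢ (unexposed), nᵢ = n₁ᵢ+n₀ᵢ.
Stratum 1 (Low): n₁ = 370, n₀ = 132, n = 502; a·n₀/n = 89·132/502 = 23.4024; c·n₁/n = 52·370/502 = 38.3267
Stratum 2 (Middle): n₁ = 302, n₀ = 405, n = 707; a·n₀/n = 73·405/707 = 41.8175; c·n₁/n = 193·302/707 = 82.4413
Stratum 3 (High): n₁ = 360, n₀ = 347, n = 707; a·n₀/n = 6·347/707 = 2.9448; c·n₁/n = 21·360/707 = 10.6931
RR_MH = (23.4024 + 41.8175 + 2.9448) / (38.3267 + 82.4413 + 10.6931) = 68.1648 / 131.4611 = 0.51852

0.519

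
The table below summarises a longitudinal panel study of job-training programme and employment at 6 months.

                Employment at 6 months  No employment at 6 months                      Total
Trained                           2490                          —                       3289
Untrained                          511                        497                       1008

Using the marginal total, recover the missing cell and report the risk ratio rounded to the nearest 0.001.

1.493

The missing cell is in the exposed row: 3289 − 2490 = 799.
So a = 2490, b = 799, c = 511, d = 497.
RR = [a/(a+b)] / [c/(c+d)] = (2490/3289) / (511/1008) = 0.75707/0.50694 = 1.49340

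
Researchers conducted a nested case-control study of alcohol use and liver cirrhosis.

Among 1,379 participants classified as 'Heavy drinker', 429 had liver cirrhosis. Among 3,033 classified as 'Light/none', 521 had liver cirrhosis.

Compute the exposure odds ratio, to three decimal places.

From the description: a = 429, b = 950, c = 521, d = 2512.
OR = (a·d)/(b·c) = (429 × 2512) / (950 × 521) = 1077648 / 494950 = 2.17729
The odds of liver cirrhosis are about 2.18 times as high in the heavy drinker group.

2.177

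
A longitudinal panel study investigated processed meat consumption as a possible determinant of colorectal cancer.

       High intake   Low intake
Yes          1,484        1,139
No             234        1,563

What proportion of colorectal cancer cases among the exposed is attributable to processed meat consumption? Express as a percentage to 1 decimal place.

Reading the table with exposure as columns: a = 1484 (High intake, case), b = 234 (High intake, non-case), c = 1139 (Low intake, case), d = 1563.
Risk in exposed = 1484/1718 = 0.86380; risk in unexposed = 1139/2702 = 0.42154.
RR = 0.86380/0.42154 = 2.04914
AR% = (RR − 1)/RR × 100 = (2.04914 − 1)/2.04914 × 100 = 51.1991%

51.2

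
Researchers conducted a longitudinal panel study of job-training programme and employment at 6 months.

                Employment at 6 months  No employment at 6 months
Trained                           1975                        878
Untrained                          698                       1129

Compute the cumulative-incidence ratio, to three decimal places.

Cells: a = 1975, b = 878, c = 698, d = 1129.
Risk in exposed = 1975/2853 = 0.69225; risk in unexposed = 698/1827 = 0.38205.
RR = 0.69225 / 0.38205 = 1.81196
The risk among the exposed is 1.81 times that among the unexposed.

1.812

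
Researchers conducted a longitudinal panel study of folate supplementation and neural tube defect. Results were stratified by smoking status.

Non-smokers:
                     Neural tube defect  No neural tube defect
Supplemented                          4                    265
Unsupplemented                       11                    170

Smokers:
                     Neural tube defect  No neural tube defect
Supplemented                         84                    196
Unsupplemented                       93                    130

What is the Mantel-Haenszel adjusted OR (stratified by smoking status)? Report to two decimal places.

0.54

OR_MH = Σ(aᵢdᵢ/nᵢ) / Σ(bᵢcᵢ/nᵢ), where nᵢ is the stratum total.
Stratum 1 (Non-smokers): n = 450; a·d/n = 4·170/450 = 1.5111; b·c/n = 265·11/450 = 6.4778
Stratum 2 (Smokers): n = 503; a·d/n = 84·130/503 = 21.7097; b·c/n = 196·93/503 = 36.2386
OR_MH = (1.5111 + 21.7097) / (6.4778 + 36.2386) = 23.2209 / 42.7163 = 0.54361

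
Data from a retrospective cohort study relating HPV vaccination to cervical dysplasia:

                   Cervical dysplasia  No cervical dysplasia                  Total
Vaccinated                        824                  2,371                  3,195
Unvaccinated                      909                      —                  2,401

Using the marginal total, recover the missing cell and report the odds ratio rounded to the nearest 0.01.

0.57

The missing cell is in the unexposed row: 2401 − 909 = 1492.
So a = 824, b = 2371, c = 909, d = 1492.
OR = (a·d)/(b·c) = (824 × 1492) / (2371 × 909) = 1229408 / 2155239 = 0.57043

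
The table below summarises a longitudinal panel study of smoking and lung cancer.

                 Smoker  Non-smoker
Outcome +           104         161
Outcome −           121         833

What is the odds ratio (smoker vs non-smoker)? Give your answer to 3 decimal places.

4.447

Reading the table with exposure as columns: a = 104 (Smoker, case), b = 121 (Smoker, non-case), c = 161 (Non-smoker, case), d = 833.
OR = (a·d)/(b·c) = (104 × 833) / (121 × 161) = 86632 / 19481 = 4.44700
The odds of lung cancer are about 4.45 times as high in the smoker group.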